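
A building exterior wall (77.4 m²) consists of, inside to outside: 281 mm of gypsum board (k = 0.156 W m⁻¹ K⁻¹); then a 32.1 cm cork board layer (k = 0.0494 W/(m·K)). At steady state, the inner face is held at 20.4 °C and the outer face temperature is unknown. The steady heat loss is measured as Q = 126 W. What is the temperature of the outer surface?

Sum the resistances:
  R_gypsum board = L/(kA) = 0.281/(0.156·77.4) = 0.02327 K/W
  R_cork board = L/(kA) = 0.321/(0.0494·77.4) = 0.08395 K/W
ΣR = 0.1072 K/W
ΔT = Q·ΣR = 126 × 0.1072 = 13.51 K
Heat flows outward, so T_out = T_in − ΔT = 20.4 − 13.51 = 6.89 °C

T_out = 6.89 °C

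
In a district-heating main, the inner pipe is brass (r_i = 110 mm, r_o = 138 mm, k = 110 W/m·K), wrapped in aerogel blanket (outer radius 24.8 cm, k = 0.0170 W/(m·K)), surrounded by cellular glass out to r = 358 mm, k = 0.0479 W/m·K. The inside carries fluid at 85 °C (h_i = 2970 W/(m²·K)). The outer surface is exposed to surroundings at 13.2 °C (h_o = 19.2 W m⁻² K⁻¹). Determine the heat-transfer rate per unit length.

Q' = 10.7 W/m

Resistance network (inner→outer):
  R'_conv,in = 1/(2πr h) = 1/(2π·0.110·2970) = 4.872×10^-4 m·K/W
  R'_brass = ln(0.138/0.110)/(2πk) = 0.2268/(2π·110) = 3.281×10^-4 m·K/W
  R'_aerogel blanket = ln(0.248/0.138)/(2πk) = 0.5862/(2π·0.0170) = 5.488 m·K/W
  R'_cellular glass = ln(0.358/0.248)/(2πk) = 0.3671/(2π·0.0479) = 1.220 m·K/W
  R'_conv,out = 1/(2πr h) = 1/(2π·0.358·19.2) = 0.02315 m·K/W
ΣR = 4.872×10^-4 + 3.281×10^-4 + 5.488 + 1.220 + 0.02315 = 6.732 m·K/W
Q' = ΔT/ΣR = (85 °C − 13.2 °C)/6.732 = 10.7 W/m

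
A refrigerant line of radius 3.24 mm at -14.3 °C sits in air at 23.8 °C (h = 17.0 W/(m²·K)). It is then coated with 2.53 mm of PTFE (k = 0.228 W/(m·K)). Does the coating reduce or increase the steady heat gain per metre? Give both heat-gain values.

Critical radius for a cylinder: r_cr = k/h = 0.0134 m = 1.34 cm.
Outer radius after coating: r₂ = 0.00324 + 0.00253 = 0.00577 m.
Since r₁ < r_cr and r₂ ≤ r_cr, the coating moves toward the maximum at r_cr — heat gain rises.
Bare: R = 1/(2πr₁h) = 2.890 m·K/W; Q = 38.1/2.890 = 13.2 W/m.
Coated: R = R_cond + R_conv = 2.025 m·K/W; Q = 38.1/2.025 = 18.8 W/m.

increases: 13.2 → 18.8 W/m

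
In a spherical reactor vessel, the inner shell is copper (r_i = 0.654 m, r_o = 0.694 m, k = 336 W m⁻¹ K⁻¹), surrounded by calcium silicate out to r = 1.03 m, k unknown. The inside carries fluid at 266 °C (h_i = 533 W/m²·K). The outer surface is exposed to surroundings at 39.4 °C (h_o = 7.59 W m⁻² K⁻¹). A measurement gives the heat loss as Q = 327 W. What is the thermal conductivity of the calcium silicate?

k = 0.0548 W/m·K

ΣR = ΔT/Q = |266 − 39.4|/327 = 0.6930 K/W
Known resistances:
  R_conv,in = 1/(4πr²h) = 1/(4π·0.654²·533) = 3.491×10^-4 K/W
  R_copper = (1/0.654 − 1/0.694)/(4πk) = 0.08813/(4π·336) = 2.087×10^-5 K/W
  R_conv,out = 1/(4πr²h) = 1/(4π·1.03²·7.59) = 0.009883 K/W
R_calcium silicate = ΣR − ΣR_known = 0.6930 − 0.01025 = 0.6827 K/W
(1/r₁−1/r₂)/(4πk) = 0.6827 ⇒ k = 0.4700/(4π·0.6827) = 0.0548 W/m·K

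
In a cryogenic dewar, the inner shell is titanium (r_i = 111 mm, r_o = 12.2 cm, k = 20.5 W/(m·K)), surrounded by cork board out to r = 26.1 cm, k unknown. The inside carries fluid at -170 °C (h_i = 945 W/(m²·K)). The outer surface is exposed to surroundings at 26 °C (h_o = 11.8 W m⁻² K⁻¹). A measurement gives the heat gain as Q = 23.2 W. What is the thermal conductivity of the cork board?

k = 0.0417 W/m·K

ΣR = ΔT/Q = |-170 − 26|/23.2 = 8.448 K/W
Known resistances:
  R_conv,in = 1/(4πr²h) = 1/(4π·0.111²·945) = 0.006835 K/W
  R_titanium = (1/0.111 − 1/0.122)/(4πk) = 0.8123/(4π·20.5) = 0.003153 K/W
  R_conv,out = 1/(4πr²h) = 1/(4π·0.261²·11.8) = 0.09900 K/W
R_cork board = ΣR − ΣR_known = 8.448 − 0.1090 = 8.339 K/W
(1/r₁−1/r₂)/(4πk) = 8.339 ⇒ k = 4.365/(4π·8.339) = 0.0417 W/m·K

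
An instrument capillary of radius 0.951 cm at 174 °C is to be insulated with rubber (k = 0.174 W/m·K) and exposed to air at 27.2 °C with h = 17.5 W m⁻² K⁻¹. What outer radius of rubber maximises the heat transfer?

For a cylinder, r_cr = k_ins/h = 0.174/17.5 = 0.00994 m = 0.994 cm

r_cr = 0.994 cm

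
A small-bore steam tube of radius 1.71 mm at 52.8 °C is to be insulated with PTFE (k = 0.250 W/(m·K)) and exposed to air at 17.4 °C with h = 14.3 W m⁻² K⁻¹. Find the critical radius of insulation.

For a cylinder, r_cr = k_ins/h = 0.250/14.3 = 0.0175 m = 1.75 cm

r_cr = 1.75 cm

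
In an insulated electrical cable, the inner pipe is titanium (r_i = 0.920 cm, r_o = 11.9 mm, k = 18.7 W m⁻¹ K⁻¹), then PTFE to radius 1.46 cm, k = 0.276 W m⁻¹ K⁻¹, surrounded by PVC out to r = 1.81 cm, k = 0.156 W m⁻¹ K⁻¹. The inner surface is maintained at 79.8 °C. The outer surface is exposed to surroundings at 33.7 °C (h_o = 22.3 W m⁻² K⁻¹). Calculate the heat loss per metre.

Treat each layer as a resistance in series:
  R'_titanium = ln(0.0119/0.00920)/(2πk) = 0.2573/(2π·18.7) = 0.002190 m·K/W
  R'_PTFE = ln(0.0146/0.0119)/(2πk) = 0.2045/(2π·0.276) = 0.1179 m·K/W
  R'_PVC = ln(0.0181/0.0146)/(2πk) = 0.2149/(2π·0.156) = 0.2192 m·K/W
  R'_conv,out = 1/(2πr h) = 1/(2π·0.0181·22.3) = 0.3943 m·K/W
ΣR = 0.002190 + 0.1179 + 0.2192 + 0.3943 = 0.7336 m·K/W
Q' = ΔT/ΣR = (79.8 °C − 33.7 °C)/0.7336 = 62.8 W/m

Q' = 62.8 W/m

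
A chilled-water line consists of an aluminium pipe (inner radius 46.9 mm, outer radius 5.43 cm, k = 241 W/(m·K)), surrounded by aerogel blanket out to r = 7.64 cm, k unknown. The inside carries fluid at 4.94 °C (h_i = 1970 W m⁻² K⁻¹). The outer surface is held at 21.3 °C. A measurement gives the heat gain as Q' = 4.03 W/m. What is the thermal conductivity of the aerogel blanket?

ΣR = ΔT/Q' = |4.94 − 21.3|/4.03 = 4.060 m·K/W
Known resistances:
  R'_conv,in = 1/(2πr h) = 1/(2π·0.0469·1970) = 0.001723 m·K/W
  R'_aluminium = ln(0.0543/0.0469)/(2πk) = 0.1465/(2π·241) = 9.675×10^-5 m·K/W
R_aerogel blanket = ΣR − ΣR_known = 4.060 − 0.001820 = 4.058 m·K/W
ln(r₂/r₁)/(2πk) = 4.058 ⇒ k = 0.3415/(2π·4.058) = 0.0134 W/m·K

k = 0.0134 W/m·K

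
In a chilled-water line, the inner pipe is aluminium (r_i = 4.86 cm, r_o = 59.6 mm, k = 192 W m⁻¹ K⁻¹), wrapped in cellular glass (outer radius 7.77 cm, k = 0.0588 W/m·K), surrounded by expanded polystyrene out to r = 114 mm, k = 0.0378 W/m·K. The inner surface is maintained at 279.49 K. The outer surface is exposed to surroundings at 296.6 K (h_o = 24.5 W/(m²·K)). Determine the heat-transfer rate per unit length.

Treat each layer as a resistance in series:
  R'_aluminium = ln(0.0596/0.0486)/(2πk) = 0.2040/(2π·192) = 1.691×10^-4 m·K/W
  R'_cellular glass = ln(0.0777/0.0596)/(2πk) = 0.2652/(2π·0.0588) = 0.7178 m·K/W
  R'_expanded polystyrene = ln(0.114/0.0777)/(2πk) = 0.3833/(2π·0.0378) = 1.614 m·K/W
  R'_conv,out = 1/(2πr h) = 1/(2π·0.114·24.5) = 0.05698 m·K/W
ΣR = 1.691×10^-4 + 0.7178 + 1.614 + 0.05698 = 2.389 m·K/W
Q' = ΔT/ΣR = (279.49 K − 296.6 K)/2.389 = -7.16 W/m
(Negative Q' ⇒ heat flows inward; heat gain = 7.16 W/m.)

Q' = 7.16 W/m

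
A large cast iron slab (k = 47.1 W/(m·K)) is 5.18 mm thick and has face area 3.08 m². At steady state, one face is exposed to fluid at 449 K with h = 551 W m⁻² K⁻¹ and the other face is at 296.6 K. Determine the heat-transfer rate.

Q = 2.44×10^5 W

Treat each layer as a resistance in series:
  R_conv,in = 1/(hA) = 1/(551·3.08) = 5.892×10^-4 K/W
  R_cast iron = L/(kA) = 0.00518/(47.1·3.08) = 3.571×10^-5 K/W
ΣR = 5.892×10^-4 + 3.571×10^-5 = 6.249×10^-4 K/W
Q = ΔT/ΣR = (449 K − 296.6 K)/6.249×10^-4 = 2.44×10^5 W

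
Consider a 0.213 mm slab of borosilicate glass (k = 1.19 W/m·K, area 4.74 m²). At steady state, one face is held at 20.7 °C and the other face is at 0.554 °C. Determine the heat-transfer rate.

Q = 534 kW

Q = kA·ΔT/L = 1.19 × 4.74 × |20.7 °C − 0.554 °C| / 2.13×10^-4 = 5.34×10^5 W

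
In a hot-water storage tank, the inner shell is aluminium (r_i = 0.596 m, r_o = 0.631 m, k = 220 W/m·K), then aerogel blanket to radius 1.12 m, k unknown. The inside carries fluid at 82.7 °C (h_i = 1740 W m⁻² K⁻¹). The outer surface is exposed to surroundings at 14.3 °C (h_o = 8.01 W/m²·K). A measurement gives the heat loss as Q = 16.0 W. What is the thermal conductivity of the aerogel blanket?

ΣR = ΔT/Q = |82.7 − 14.3|/16.0 = 4.275 K/W
Known resistances:
  R_conv,in = 1/(4πr²h) = 1/(4π·0.596²·1740) = 1.288×10^-4 K/W
  R_aluminium = (1/0.596 − 1/0.631)/(4πk) = 0.09307/(4π·220) = 3.366×10^-5 K/W
  R_conv,out = 1/(4πr²h) = 1/(4π·1.12²·8.01) = 0.007920 K/W
R_aerogel blanket = ΣR − ΣR_known = 4.275 − 0.008082 = 4.267 K/W
(1/r₁−1/r₂)/(4πk) = 4.267 ⇒ k = 0.6919/(4π·4.267) = 0.0129 W/m·K

k = 0.0129 W/m·K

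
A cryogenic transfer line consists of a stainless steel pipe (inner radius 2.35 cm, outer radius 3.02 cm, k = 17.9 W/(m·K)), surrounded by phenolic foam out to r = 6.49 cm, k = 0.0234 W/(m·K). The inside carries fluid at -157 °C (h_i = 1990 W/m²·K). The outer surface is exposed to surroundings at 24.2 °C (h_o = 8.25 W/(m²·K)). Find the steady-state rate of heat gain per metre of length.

Q' = 32.9 W/m

Series thermal resistances, inner to outer:
  R'_conv,in = 1/(2πr h) = 1/(2π·0.0235·1990) = 0.003403 m·K/W
  R'_stainless steel = ln(0.0302/0.0235)/(2πk) = 0.2508/(2π·17.9) = 0.002230 m·K/W
  R'_phenolic foam = ln(0.0649/0.0302)/(2πk) = 0.7650/(2π·0.0234) = 5.203 m·K/W
  R'_conv,out = 1/(2πr h) = 1/(2π·0.0649·8.25) = 0.2972 m·K/W
ΣR = 0.003403 + 0.002230 + 5.203 + 0.2972 = 5.506 m·K/W
Q' = ΔT/ΣR = (-157 °C − 24.2 °C)/5.506 = -32.9 W/m
(Negative Q' ⇒ heat flows inward; heat gain = 32.9 W/m.)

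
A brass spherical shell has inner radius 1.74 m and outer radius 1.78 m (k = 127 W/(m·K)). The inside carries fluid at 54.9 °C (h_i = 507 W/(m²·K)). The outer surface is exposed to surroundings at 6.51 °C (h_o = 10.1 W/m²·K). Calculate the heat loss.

Q = 19.0 kW

Series thermal resistances, inner to outer:
  R_conv,in = 1/(4πr²h) = 1/(4π·1.74²·507) = 5.184×10^-5 K/W
  R_brass = (1/1.74 − 1/1.78)/(4πk) = 0.01291/(4π·127) = 8.092×10^-6 K/W
  R_conv,out = 1/(4πr²h) = 1/(4π·1.78²·10.1) = 0.002487 K/W
ΣR = 5.184×10^-5 + 8.092×10^-6 + 0.002487 = 0.002547 K/W
Q = ΔT/ΣR = (54.9 °C − 6.51 °C)/0.002547 = 19000 W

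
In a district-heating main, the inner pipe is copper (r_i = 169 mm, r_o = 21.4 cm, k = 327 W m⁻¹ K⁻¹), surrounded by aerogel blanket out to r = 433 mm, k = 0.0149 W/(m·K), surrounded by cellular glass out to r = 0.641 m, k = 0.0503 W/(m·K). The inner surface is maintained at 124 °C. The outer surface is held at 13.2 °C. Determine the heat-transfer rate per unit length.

Treat each layer as a resistance in series:
  R'_copper = ln(0.214/0.169)/(2πk) = 0.2361/(2π·327) = 1.149×10^-4 m·K/W
  R'_aerogel blanket = ln(0.433/0.214)/(2πk) = 0.7048/(2π·0.0149) = 7.528 m·K/W
  R'_cellular glass = ln(0.641/0.433)/(2πk) = 0.3923/(2π·0.0503) = 1.241 m·K/W
ΣR = 1.149×10^-4 + 7.528 + 1.241 = 8.769 m·K/W
Q' = ΔT/ΣR = (124 °C − 13.2 °C)/8.769 = 12.6 W/m

Q' = 12.6 W/m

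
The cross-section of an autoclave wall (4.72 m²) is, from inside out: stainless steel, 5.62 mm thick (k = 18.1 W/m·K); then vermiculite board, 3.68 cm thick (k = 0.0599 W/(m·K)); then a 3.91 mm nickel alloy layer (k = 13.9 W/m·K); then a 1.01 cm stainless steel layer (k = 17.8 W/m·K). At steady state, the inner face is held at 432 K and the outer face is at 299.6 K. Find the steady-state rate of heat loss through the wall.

Series thermal resistances, inner to outer:
  R_stainless steel = L/(kA) = 0.00562/(18.1·4.72) = 6.578×10^-5 K/W
  R_vermiculite board = L/(kA) = 0.0368/(0.0599·4.72) = 0.1302 K/W
  R_nickel alloy = L/(kA) = 0.00391/(13.9·4.72) = 5.960×10^-5 K/W
  R_stainless steel = L/(kA) = 0.0101/(17.8·4.72) = 1.202×10^-4 K/W
ΣR = 6.578×10^-5 + 0.1302 + 5.960×10^-5 + 1.202×10^-4 = 0.1304 K/W
Q = ΔT/ΣR = (432 K − 299.6 K)/0.1304 = 1020 W

Q = 1020 W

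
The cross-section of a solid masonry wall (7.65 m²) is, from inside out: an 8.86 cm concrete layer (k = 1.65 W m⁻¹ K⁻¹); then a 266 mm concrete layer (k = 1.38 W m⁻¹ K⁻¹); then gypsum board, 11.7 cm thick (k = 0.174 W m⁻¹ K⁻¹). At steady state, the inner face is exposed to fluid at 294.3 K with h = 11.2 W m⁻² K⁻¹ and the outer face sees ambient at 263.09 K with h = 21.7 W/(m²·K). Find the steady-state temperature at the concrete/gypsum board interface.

T = 284.4 K

Treat each layer as a resistance in series:
  R_conv,in = 1/(hA) = 1/(11.2·7.65) = 0.01167 K/W
  R_concrete = L/(kA) = 0.0886/(1.65·7.65) = 0.007019 K/W
  R_concrete = L/(kA) = 0.266/(1.38·7.65) = 0.02520 K/W
  R_gypsum board = L/(kA) = 0.117/(0.174·7.65) = 0.08790 K/W
  R_conv,out = 1/(hA) = 1/(21.7·7.65) = 0.006024 K/W
ΣR = 0.01167 + 0.007019 + 0.02520 + 0.08790 + 0.006024 = 0.1378 K/W
Q = ΔT/ΣR = (294.3 K − 263.09 K)/0.1378 = 226.5 W
From the inner boundary to the concrete/gypsum board interface, ΣR_partial = 0.04389 K/W.
T_interface = T_in − Q·ΣR_partial = 294.3 K − (226.5)(0.04389) = 284.4 K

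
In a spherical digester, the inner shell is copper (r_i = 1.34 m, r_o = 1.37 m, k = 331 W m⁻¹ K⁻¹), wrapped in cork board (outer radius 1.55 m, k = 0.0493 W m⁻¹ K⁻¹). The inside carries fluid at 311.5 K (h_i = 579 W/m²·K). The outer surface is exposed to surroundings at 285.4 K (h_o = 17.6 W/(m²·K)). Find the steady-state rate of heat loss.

Q = 188 W

Resistance network (inner→outer):
  R_conv,in = 1/(4πr²h) = 1/(4π·1.34²·579) = 7.654×10^-5 K/W
  R_copper = (1/1.34 − 1/1.37)/(4πk) = 0.01634/(4π·331) = 3.929×10^-6 K/W
  R_cork board = (1/1.37 − 1/1.55)/(4πk) = 0.08477/(4π·0.0493) = 0.1368 K/W
  R_conv,out = 1/(4πr²h) = 1/(4π·1.55²·17.6) = 0.001882 K/W
ΣR = 7.654×10^-5 + 3.929×10^-6 + 0.1368 + 0.001882 = 0.1388 K/W
Q = ΔT/ΣR = (311.5 K − 285.4 K)/0.1388 = 188 W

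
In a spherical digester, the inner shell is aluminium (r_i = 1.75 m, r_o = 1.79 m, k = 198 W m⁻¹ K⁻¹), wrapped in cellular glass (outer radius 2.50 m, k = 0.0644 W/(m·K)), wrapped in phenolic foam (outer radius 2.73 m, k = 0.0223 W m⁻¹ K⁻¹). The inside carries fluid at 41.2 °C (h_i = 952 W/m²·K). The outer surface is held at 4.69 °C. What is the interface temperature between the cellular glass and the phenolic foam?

T = 18.6 °C

Resistance network (inner→outer):
  R_conv,in = 1/(4πr²h) = 1/(4π·1.75²·952) = 2.729×10^-5 K/W
  R_aluminium = (1/1.75 − 1/1.79)/(4πk) = 0.01277/(4π·198) = 5.132×10^-6 K/W
  R_cellular glass = (1/1.79 − 1/2.50)/(4πk) = 0.1587/(4π·0.0644) = 0.1961 K/W
  R_phenolic foam = (1/2.50 − 1/2.73)/(4πk) = 0.03370/(4π·0.0223) = 0.1203 K/W
ΣR = 2.729×10^-5 + 5.132×10^-6 + 0.1961 + 0.1203 = 0.3164 K/W
Q = ΔT/ΣR = (41.2 °C − 4.69 °C)/0.3164 = 115.4 W
From the inner boundary to the cellular glass/phenolic foam interface, ΣR_partial = 0.1961 K/W.
T_interface = T_in − Q·ΣR_partial = 41.2 °C − (115.4)(0.1961) = 18.6 °C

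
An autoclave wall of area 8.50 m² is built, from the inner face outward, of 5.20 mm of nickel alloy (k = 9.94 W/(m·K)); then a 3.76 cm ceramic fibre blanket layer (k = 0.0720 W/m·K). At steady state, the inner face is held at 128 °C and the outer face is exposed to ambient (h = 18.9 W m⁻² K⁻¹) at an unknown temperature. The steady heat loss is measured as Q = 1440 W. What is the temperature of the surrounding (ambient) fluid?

Sum the resistances:
  R_nickel alloy = L/(kA) = 0.00520/(9.94·8.50) = 6.155×10^-5 K/W
  R_ceramic fibre blanket = L/(kA) = 0.0376/(0.0720·8.50) = 0.06144 K/W
  R_conv,out = 1/(hA) = 1/(18.9·8.50) = 0.006225 K/W
ΣR = 0.06772 K/W
ΔT = Q·ΣR = 1440 × 0.06772 = 97.52 K
Heat flows outward, so T_out = T_in − ΔT = 128 − 97.52 = 30.5 °C

T_out = 30.5 °C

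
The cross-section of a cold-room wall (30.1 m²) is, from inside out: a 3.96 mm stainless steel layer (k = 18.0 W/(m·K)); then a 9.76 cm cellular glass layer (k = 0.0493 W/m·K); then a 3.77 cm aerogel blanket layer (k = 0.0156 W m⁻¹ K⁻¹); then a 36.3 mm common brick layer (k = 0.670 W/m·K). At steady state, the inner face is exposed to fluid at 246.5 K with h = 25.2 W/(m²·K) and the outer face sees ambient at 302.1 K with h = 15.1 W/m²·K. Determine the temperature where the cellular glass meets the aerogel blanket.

T = 271.14 K

Treat each layer as a resistance in series:
  R_conv,in = 1/(hA) = 1/(25.2·30.1) = 0.001318 K/W
  R_stainless steel = L/(kA) = 0.00396/(18.0·30.1) = 7.309×10^-6 K/W
  R_cellular glass = L/(kA) = 0.0976/(0.0493·30.1) = 0.06577 K/W
  R_aerogel blanket = L/(kA) = 0.0377/(0.0156·30.1) = 0.08029 K/W
  R_common brick = L/(kA) = 0.0363/(0.670·30.1) = 0.001800 K/W
  R_conv,out = 1/(hA) = 1/(15.1·30.1) = 0.002200 K/W
ΣR = 0.001318 + 7.309×10^-6 + 0.06577 + 0.08029 + 0.001800 + 0.002200 = 0.1514 K/W
Q = ΔT/ΣR = (246.5 K − 302.1 K)/0.1514 = -367.2 W
From the inner boundary to the cellular glass/aerogel blanket interface, ΣR_partial = 0.06710 K/W.
T_interface = T_in − Q·ΣR_partial = 246.5 K − (-367.2)(0.06710) = 271.14 K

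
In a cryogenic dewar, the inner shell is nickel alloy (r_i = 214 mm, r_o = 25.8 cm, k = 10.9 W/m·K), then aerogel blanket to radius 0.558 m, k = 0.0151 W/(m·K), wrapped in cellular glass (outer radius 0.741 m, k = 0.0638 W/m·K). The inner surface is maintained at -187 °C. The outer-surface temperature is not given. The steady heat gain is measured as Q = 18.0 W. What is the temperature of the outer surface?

T_out = 20.7 °C

Sum the resistances:
  R_nickel alloy = (1/0.214 − 1/0.258)/(4πk) = 0.7969/(4π·10.9) = 0.005818 K/W
  R_aerogel blanket = (1/0.258 − 1/0.558)/(4πk) = 2.084/(4π·0.0151) = 10.98 K/W
  R_cellular glass = (1/0.558 − 1/0.741)/(4πk) = 0.4426/(4π·0.0638) = 0.5520 K/W
ΣR = 11.54 K/W
ΔT = Q·ΣR = 18.0 × 11.54 = 207.7 K
Heat flows inward, so T_out = T_in + ΔT = -187 + 207.7 = 20.7 °C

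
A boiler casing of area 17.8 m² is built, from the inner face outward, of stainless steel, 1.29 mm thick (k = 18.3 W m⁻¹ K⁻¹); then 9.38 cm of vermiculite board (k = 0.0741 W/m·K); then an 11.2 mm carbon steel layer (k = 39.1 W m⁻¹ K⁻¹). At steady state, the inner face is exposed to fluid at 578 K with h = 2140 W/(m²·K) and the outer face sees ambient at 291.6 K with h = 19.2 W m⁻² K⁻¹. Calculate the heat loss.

Resistance network (inner→outer):
  R_conv,in = 1/(hA) = 1/(2140·17.8) = 2.625×10^-5 K/W
  R_stainless steel = L/(kA) = 0.00129/(18.3·17.8) = 3.960×10^-6 K/W
  R_vermiculite board = L/(kA) = 0.0938/(0.0741·17.8) = 0.07112 K/W
  R_carbon steel = L/(kA) = 0.0112/(39.1·17.8) = 1.609×10^-5 K/W
  R_conv,out = 1/(hA) = 1/(19.2·17.8) = 0.002926 K/W
ΣR = 2.625×10^-5 + 3.960×10^-6 + 0.07112 + 1.609×10^-5 + 0.002926 = 0.07409 K/W
Q = ΔT/ΣR = (578 K − 291.6 K)/0.07409 = 3870 W

Q = 3.87 kW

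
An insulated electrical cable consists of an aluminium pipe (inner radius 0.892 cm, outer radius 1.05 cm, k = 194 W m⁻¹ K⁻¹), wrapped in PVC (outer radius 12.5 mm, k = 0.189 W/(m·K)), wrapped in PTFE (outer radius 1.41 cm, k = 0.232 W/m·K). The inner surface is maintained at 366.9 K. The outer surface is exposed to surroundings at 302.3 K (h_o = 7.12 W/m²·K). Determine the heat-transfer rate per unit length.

Resistance network (inner→outer):
  R'_aluminium = ln(0.0105/0.00892)/(2πk) = 0.1631/(2π·194) = 1.338×10^-4 m·K/W
  R'_PVC = ln(0.0125/0.0105)/(2πk) = 0.1744/(2π·0.189) = 0.1468 m·K/W
  R'_PTFE = ln(0.0141/0.0125)/(2πk) = 0.1204/(2π·0.232) = 0.08263 m·K/W
  R'_conv,out = 1/(2πr h) = 1/(2π·0.0141·7.12) = 1.585 m·K/W
ΣR = 1.338×10^-4 + 0.1468 + 0.08263 + 1.585 = 1.815 m·K/W
Q' = ΔT/ΣR = (366.9 K − 302.3 K)/1.815 = 35.6 W/m

Q' = 35.6 W/m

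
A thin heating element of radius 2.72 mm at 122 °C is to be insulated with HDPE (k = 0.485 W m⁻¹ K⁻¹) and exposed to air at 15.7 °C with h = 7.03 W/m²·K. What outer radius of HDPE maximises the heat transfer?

r_cr = 6.90 cm

For a cylinder, r_cr = k_ins/h = 0.485/7.03 = 0.0690 m = 6.90 cm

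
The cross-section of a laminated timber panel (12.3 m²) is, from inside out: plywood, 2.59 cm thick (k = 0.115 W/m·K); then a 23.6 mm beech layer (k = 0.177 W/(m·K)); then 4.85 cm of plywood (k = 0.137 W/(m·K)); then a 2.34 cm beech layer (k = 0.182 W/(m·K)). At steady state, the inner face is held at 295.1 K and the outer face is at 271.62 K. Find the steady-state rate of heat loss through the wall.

Q = 343 W

Resistance network (inner→outer):
  R_plywood = L/(kA) = 0.0259/(0.115·12.3) = 0.01831 K/W
  R_beech = L/(kA) = 0.0236/(0.177·12.3) = 0.01084 K/W
  R_plywood = L/(kA) = 0.0485/(0.137·12.3) = 0.02878 K/W
  R_beech = L/(kA) = 0.0234/(0.182·12.3) = 0.01045 K/W
ΣR = 0.01831 + 0.01084 + 0.02878 + 0.01045 = 0.06838 K/W
Q = ΔT/ΣR = (295.1 K − 271.62 K)/0.06838 = 343 W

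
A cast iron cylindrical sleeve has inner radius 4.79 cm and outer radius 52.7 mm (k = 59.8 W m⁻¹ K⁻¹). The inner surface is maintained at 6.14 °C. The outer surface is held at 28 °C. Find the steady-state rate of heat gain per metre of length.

Q' = 86.0 kW/m

Q' = 2πk·ΔT/ln(r₂/r₁) = 2π × 59.8 × 21.86 / ln(0.0527/0.0479) = 86000 W/m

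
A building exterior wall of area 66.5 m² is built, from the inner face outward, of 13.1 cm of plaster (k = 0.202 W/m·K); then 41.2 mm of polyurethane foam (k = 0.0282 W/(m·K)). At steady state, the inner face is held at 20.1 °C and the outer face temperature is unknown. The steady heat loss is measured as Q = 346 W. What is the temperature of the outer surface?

Series resistances:
  R_plaster = L/(kA) = 0.131/(0.202·66.5) = 0.009752 K/W
  R_polyurethane foam = L/(kA) = 0.0412/(0.0282·66.5) = 0.02197 K/W
ΣR = 0.03172 K/W
ΔT = Q·ΣR = 346 × 0.03172 = 10.98 K
Heat flows outward, so T_out = T_in − ΔT = 20.1 − 10.98 = 9.12 °C

T_out = 9.12 °C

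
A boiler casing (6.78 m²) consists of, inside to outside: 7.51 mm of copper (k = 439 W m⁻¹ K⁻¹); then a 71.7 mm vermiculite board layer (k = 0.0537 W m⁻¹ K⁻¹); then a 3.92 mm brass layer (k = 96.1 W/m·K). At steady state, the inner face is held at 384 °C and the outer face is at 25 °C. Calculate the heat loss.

Series thermal resistances, inner to outer:
  R_copper = L/(kA) = 0.00751/(439·6.78) = 2.523×10^-6 K/W
  R_vermiculite board = L/(kA) = 0.0717/(0.0537·6.78) = 0.1969 K/W
  R_brass = L/(kA) = 0.00392/(96.1·6.78) = 6.016×10^-6 K/W
ΣR = 2.523×10^-6 + 0.1969 + 6.016×10^-6 = 0.1969 K/W
Q = ΔT/ΣR = (384 °C − 25 °C)/0.1969 = 1820 W

Q = 1820 W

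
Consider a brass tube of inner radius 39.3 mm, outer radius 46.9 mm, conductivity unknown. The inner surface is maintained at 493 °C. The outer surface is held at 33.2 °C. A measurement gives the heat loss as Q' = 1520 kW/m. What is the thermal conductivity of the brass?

ΣR = ΔT/Q' = |493 − 33.2|/1.52×10^6 = 3.025×10^-4 m·K/W
ln(r₂/r₁)/(2πk) = 3.025×10^-4 ⇒ k = 0.1768/(2π·3.025×10^-4) = 93.0 W/m·K

k = 93.0 W/m·K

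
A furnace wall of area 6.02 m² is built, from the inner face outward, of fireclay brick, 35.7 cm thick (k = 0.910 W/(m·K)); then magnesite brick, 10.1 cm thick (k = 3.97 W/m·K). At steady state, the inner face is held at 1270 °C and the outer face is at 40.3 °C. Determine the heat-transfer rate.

Treat each layer as a resistance in series:
  R_fireclay brick = L/(kA) = 0.357/(0.910·6.02) = 0.06517 K/W
  R_magnesite brick = L/(kA) = 0.101/(3.97·6.02) = 0.004226 K/W
ΣR = 0.06517 + 0.004226 = 0.06940 K/W
Q = ΔT/ΣR = (1270 °C − 40.3 °C)/0.06940 = 17700 W

Q = 17700 W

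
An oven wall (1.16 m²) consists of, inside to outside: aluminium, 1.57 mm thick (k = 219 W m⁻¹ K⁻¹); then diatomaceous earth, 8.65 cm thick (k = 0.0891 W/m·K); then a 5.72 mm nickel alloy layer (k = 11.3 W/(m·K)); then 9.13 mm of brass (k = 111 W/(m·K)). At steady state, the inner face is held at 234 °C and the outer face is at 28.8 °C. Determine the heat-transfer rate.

Series thermal resistances, inner to outer:
  R_aluminium = L/(kA) = 0.00157/(219·1.16) = 6.180×10^-6 K/W
  R_diatomaceous earth = L/(kA) = 0.0865/(0.0891·1.16) = 0.8369 K/W
  R_nickel alloy = L/(kA) = 0.00572/(11.3·1.16) = 4.364×10^-4 K/W
  R_brass = L/(kA) = 0.00913/(111·1.16) = 7.091×10^-5 K/W
ΣR = 6.180×10^-6 + 0.8369 + 4.364×10^-4 + 7.091×10^-5 = 0.8374 K/W
Q = ΔT/ΣR = (234 °C − 28.8 °C)/0.8374 = 245 W

Q = 245 W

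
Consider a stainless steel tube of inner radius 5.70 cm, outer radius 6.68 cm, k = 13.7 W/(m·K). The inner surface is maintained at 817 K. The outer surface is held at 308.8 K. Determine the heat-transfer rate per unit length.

Q' = 2πk·ΔT/ln(r₂/r₁) = 2π × 13.7 × 508.2 / ln(0.0668/0.0570) = 2.76×10^5 W/m

Q' = 2.76×10^5 W/m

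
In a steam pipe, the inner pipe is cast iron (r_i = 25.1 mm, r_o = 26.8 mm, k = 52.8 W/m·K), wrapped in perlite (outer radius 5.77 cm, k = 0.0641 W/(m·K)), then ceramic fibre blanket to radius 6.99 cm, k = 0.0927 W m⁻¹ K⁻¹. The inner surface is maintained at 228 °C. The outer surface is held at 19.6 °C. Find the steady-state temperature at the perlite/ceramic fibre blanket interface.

Series thermal resistances, inner to outer:
  R'_cast iron = ln(0.0268/0.0251)/(2πk) = 0.06553/(2π·52.8) = 1.975×10^-4 m·K/W
  R'_perlite = ln(0.0577/0.0268)/(2πk) = 0.7669/(2π·0.0641) = 1.904 m·K/W
  R'_ceramic fibre blanket = ln(0.0699/0.0577)/(2πk) = 0.1918/(2π·0.0927) = 0.3293 m·K/W
ΣR = 1.975×10^-4 + 1.904 + 0.3293 = 2.233 m·K/W
Q' = ΔT/ΣR = (228 °C − 19.6 °C)/2.233 = 93.33 W/m
From the inner boundary to the perlite/ceramic fibre blanket interface, ΣR_partial = 1.904 m·K/W.
T_interface = T_in − Q'·ΣR_partial = 228 °C − (93.33)(1.904) = 50.3 °C

T = 50.3 °C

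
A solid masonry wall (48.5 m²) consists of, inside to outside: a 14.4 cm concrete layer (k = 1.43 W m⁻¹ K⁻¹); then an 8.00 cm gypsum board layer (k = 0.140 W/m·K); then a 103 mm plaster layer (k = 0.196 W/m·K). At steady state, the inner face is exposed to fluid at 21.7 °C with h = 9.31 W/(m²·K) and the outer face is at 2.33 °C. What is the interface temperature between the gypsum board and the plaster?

Resistance network (inner→outer):
  R_conv,in = 1/(hA) = 1/(9.31·48.5) = 0.002215 K/W
  R_concrete = L/(kA) = 0.144/(1.43·48.5) = 0.002076 K/W
  R_gypsum board = L/(kA) = 0.0800/(0.140·48.5) = 0.01178 K/W
  R_plaster = L/(kA) = 0.103/(0.196·48.5) = 0.01084 K/W
ΣR = 0.002215 + 0.002076 + 0.01178 + 0.01084 = 0.02691 K/W
Q = ΔT/ΣR = (21.7 °C − 2.33 °C)/0.02691 = 719.8 W
From the inner boundary to the gypsum board/plaster interface, ΣR_partial = 0.01607 K/W.
T_interface = T_in − Q·ΣR_partial = 21.7 °C − (719.8)(0.01607) = 10.1 °C

T = 10.1 °C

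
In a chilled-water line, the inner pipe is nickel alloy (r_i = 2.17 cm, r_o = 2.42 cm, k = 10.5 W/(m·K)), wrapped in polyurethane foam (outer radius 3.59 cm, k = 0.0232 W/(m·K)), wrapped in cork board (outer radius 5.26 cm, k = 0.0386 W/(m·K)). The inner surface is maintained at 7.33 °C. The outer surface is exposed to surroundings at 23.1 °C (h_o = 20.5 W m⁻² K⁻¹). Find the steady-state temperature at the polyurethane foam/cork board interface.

Resistance network (inner→outer):
  R'_nickel alloy = ln(0.0242/0.0217)/(2πk) = 0.1090/(2π·10.5) = 0.001653 m·K/W
  R'_polyurethane foam = ln(0.0359/0.0242)/(2πk) = 0.3944/(2π·0.0232) = 2.706 m·K/W
  R'_cork board = ln(0.0526/0.0359)/(2πk) = 0.3820/(2π·0.0386) = 1.575 m·K/W
  R'_conv,out = 1/(2πr h) = 1/(2π·0.0526·20.5) = 0.1476 m·K/W
ΣR = 0.001653 + 2.706 + 1.575 + 0.1476 = 4.430 m·K/W
Q' = ΔT/ΣR = (7.33 °C − 23.1 °C)/4.430 = -3.560 W/m
From the inner boundary to the polyurethane foam/cork board interface, ΣR_partial = 2.708 m·K/W.
T_interface = T_in − Q'·ΣR_partial = 7.33 °C − (-3.560)(2.708) = 17.0 °C

T = 17.0 °C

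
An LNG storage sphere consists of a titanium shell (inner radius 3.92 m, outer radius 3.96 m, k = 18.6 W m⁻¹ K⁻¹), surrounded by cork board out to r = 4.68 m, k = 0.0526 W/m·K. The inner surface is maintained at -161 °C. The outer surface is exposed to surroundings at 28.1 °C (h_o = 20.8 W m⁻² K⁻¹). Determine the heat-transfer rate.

Series thermal resistances, inner to outer:
  R_titanium = (1/3.92 − 1/3.96)/(4πk) = 0.002577/(4π·18.6) = 1.102×10^-5 K/W
  R_cork board = (1/3.96 − 1/4.68)/(4πk) = 0.03885/(4π·0.0526) = 0.05878 K/W
  R_conv,out = 1/(4πr²h) = 1/(4π·4.68²·20.8) = 1.747×10^-4 K/W
ΣR = 1.102×10^-5 + 0.05878 + 1.747×10^-4 = 0.05897 K/W
Q = ΔT/ΣR = (-161 °C − 28.1 °C)/0.05897 = -3210 W
(Negative Q ⇒ heat flows inward; heat gain = 3210 W.)

Q = 3210 W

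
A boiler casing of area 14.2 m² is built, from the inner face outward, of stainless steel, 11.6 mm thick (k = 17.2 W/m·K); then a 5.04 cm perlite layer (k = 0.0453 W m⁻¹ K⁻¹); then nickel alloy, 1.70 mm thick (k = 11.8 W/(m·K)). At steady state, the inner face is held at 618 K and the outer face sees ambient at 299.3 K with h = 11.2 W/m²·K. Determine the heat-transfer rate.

Q = 3760 W

Resistance network (inner→outer):
  R_stainless steel = L/(kA) = 0.0116/(17.2·14.2) = 4.749×10^-5 K/W
  R_perlite = L/(kA) = 0.0504/(0.0453·14.2) = 0.07835 K/W
  R_nickel alloy = L/(kA) = 0.00170/(11.8·14.2) = 1.015×10^-5 K/W
  R_conv,out = 1/(hA) = 1/(11.2·14.2) = 0.006288 K/W
ΣR = 4.749×10^-5 + 0.07835 + 1.015×10^-5 + 0.006288 = 0.08470 K/W
Q = ΔT/ΣR = (618 K − 299.3 K)/0.08470 = 3760 W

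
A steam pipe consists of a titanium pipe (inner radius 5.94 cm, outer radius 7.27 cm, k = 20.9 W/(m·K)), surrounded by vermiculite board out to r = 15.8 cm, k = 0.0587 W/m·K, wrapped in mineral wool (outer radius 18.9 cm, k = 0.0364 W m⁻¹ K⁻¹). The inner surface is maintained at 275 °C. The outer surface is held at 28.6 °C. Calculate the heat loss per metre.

Resistance network (inner→outer):
  R'_titanium = ln(0.0727/0.0594)/(2πk) = 0.2020/(2π·20.9) = 0.001539 m·K/W
  R'_vermiculite board = ln(0.158/0.0727)/(2πk) = 0.7763/(2π·0.0587) = 2.105 m·K/W
  R'_mineral wool = ln(0.189/0.158)/(2πk) = 0.1792/(2π·0.0364) = 0.7833 m·K/W
ΣR = 0.001539 + 2.105 + 0.7833 = 2.890 m·K/W
Q' = ΔT/ΣR = (275 °C − 28.6 °C)/2.890 = 85.3 W/m

Q' = 85.3 W/m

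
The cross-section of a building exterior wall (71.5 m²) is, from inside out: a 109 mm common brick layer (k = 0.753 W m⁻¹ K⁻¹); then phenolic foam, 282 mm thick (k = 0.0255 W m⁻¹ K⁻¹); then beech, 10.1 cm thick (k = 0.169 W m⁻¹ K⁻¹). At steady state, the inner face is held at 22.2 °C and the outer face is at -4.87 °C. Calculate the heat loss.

Treat each layer as a resistance in series:
  R_common brick = L/(kA) = 0.109/(0.753·71.5) = 0.002025 K/W
  R_phenolic foam = L/(kA) = 0.282/(0.0255·71.5) = 0.1547 K/W
  R_beech = L/(kA) = 0.101/(0.169·71.5) = 0.008359 K/W
ΣR = 0.002025 + 0.1547 + 0.008359 = 0.1651 K/W
Q = ΔT/ΣR = (22.2 °C − -4.87 °C)/0.1651 = 164 W

Q = 164 W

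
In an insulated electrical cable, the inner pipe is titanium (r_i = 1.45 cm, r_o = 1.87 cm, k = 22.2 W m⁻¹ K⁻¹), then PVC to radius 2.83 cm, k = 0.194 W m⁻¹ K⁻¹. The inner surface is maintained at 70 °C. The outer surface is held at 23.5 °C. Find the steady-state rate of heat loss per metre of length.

Resistance network (inner→outer):
  R'_titanium = ln(0.0187/0.0145)/(2πk) = 0.2544/(2π·22.2) = 0.001824 m·K/W
  R'_PVC = ln(0.0283/0.0187)/(2πk) = 0.4143/(2π·0.194) = 0.3399 m·K/W
ΣR = 0.001824 + 0.3399 = 0.3417 m·K/W
Q' = ΔT/ΣR = (70 °C − 23.5 °C)/0.3417 = 136 W/m

Q' = 136 W/m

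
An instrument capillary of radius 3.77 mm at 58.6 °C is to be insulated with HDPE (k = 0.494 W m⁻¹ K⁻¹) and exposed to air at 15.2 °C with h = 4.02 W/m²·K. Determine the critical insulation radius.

r_cr = 12.3 cm

For a cylinder, r_cr = k_ins/h = 0.494/4.02 = 0.123 m = 12.3 cm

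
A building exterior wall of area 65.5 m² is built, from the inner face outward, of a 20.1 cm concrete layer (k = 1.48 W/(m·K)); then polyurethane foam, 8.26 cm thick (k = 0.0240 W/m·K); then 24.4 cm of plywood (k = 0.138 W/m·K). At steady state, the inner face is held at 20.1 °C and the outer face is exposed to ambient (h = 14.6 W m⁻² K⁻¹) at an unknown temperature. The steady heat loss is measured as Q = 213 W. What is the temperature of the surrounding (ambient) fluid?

Sum the resistances:
  R_concrete = L/(kA) = 0.201/(1.48·65.5) = 0.002073 K/W
  R_polyurethane foam = L/(kA) = 0.0826/(0.0240·65.5) = 0.05254 K/W
  R_plywood = L/(kA) = 0.244/(0.138·65.5) = 0.02699 K/W
  R_conv,out = 1/(hA) = 1/(14.6·65.5) = 0.001046 K/W
ΣR = 0.08266 K/W
ΔT = Q·ΣR = 213 × 0.08266 = 17.61 K
Heat flows outward, so T_out = T_in − ΔT = 20.1 − 17.61 = 2.49 °C

T_out = 2.49 °C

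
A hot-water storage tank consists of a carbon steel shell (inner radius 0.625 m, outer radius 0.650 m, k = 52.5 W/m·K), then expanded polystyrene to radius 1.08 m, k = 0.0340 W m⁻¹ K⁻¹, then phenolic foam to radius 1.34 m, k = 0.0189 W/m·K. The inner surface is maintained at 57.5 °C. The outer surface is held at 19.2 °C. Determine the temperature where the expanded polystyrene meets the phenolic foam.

Resistance network (inner→outer):
  R_carbon steel = (1/0.625 − 1/0.650)/(4πk) = 0.06154/(4π·52.5) = 9.328×10^-5 K/W
  R_expanded polystyrene = (1/0.650 − 1/1.08)/(4πk) = 0.6125/(4π·0.0340) = 1.434 K/W
  R_phenolic foam = (1/1.08 − 1/1.34)/(4πk) = 0.1797/(4π·0.0189) = 0.7564 K/W
ΣR = 9.328×10^-5 + 1.434 + 0.7564 = 2.190 K/W
Q = ΔT/ΣR = (57.5 °C − 19.2 °C)/2.190 = 17.49 W
From the inner boundary to the expanded polystyrene/phenolic foam interface, ΣR_partial = 1.434 K/W.
T_interface = T_in − Q·ΣR_partial = 57.5 °C − (17.49)(1.434) = 32.4 °C

T = 32.4 °C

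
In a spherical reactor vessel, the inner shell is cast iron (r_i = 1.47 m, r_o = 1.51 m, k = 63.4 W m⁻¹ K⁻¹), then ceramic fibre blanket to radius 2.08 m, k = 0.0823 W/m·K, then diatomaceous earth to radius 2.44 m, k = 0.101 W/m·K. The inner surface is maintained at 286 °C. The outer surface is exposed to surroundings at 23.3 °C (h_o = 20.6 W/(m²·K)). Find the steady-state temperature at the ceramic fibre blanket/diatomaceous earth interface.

Series thermal resistances, inner to outer:
  R_cast iron = (1/1.47 − 1/1.51)/(4πk) = 0.01802/(4π·63.4) = 2.262×10^-5 K/W
  R_ceramic fibre blanket = (1/1.51 − 1/2.08)/(4πk) = 0.1815/(4π·0.0823) = 0.1755 K/W
  R_diatomaceous earth = (1/2.08 − 1/2.44)/(4πk) = 0.07093/(4π·0.101) = 0.05589 K/W
  R_conv,out = 1/(4πr²h) = 1/(4π·2.44²·20.6) = 6.488×10^-4 K/W
ΣR = 2.262×10^-5 + 0.1755 + 0.05589 + 6.488×10^-4 = 0.2321 K/W
Q = ΔT/ΣR = (286 °C − 23.3 °C)/0.2321 = 1132 W
From the inner boundary to the ceramic fibre blanket/diatomaceous earth interface, ΣR_partial = 0.1755 K/W.
T_interface = T_in − Q·ΣR_partial = 286 °C − (1132)(0.1755) = 87.3 °C

T = 87.3 °C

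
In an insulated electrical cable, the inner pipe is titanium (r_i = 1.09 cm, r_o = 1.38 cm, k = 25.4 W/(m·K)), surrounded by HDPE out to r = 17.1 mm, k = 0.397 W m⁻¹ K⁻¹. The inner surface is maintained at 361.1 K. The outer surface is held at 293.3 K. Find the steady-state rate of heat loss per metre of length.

Resistance network (inner→outer):
  R'_titanium = ln(0.0138/0.0109)/(2πk) = 0.2359/(2π·25.4) = 0.001478 m·K/W
  R'_HDPE = ln(0.0171/0.0138)/(2πk) = 0.2144/(2π·0.397) = 0.08596 m·K/W
ΣR = 0.001478 + 0.08596 = 0.08744 m·K/W
Q' = ΔT/ΣR = (361.1 K − 293.3 K)/0.08744 = 775 W/m

Q' = 775 W/m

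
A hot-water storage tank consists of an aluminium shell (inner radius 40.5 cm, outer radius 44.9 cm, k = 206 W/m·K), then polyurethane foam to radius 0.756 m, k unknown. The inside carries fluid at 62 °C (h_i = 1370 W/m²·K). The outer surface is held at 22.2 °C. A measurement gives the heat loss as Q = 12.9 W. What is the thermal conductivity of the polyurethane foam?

k = 0.0233 W/m·K

ΣR = ΔT/Q = |62 − 22.2|/12.9 = 3.085 K/W
Known resistances:
  R_conv,in = 1/(4πr²h) = 1/(4π·0.405²·1370) = 3.541×10^-4 K/W
  R_aluminium = (1/0.405 − 1/0.449)/(4πk) = 0.2420/(4π·206) = 9.347×10^-5 K/W
R_polyurethane foam = ΣR − ΣR_known = 3.085 − 4.476×10^-4 = 3.085 K/W
(1/r₁−1/r₂)/(4πk) = 3.085 ⇒ k = 0.9044/(4π·3.085) = 0.0233 W/m·K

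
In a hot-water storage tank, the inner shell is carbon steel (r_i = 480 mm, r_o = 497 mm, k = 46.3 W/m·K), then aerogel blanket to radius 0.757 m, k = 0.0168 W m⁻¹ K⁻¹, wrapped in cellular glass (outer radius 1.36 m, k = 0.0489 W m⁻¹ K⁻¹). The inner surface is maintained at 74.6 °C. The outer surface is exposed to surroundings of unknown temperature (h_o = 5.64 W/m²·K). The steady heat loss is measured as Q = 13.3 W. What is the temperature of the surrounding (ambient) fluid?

Series resistances:
  R_carbon steel = (1/0.480 − 1/0.497)/(4πk) = 0.07126/(4π·46.3) = 1.225×10^-4 K/W
  R_aerogel blanket = (1/0.497 − 1/0.757)/(4πk) = 0.6911/(4π·0.0168) = 3.273 K/W
  R_cellular glass = (1/0.757 − 1/1.36)/(4πk) = 0.5857/(4π·0.0489) = 0.9532 K/W
  R_conv,out = 1/(4πr²h) = 1/(4π·1.36²·5.64) = 0.007628 K/W
ΣR = 4.234 K/W
ΔT = Q·ΣR = 13.3 × 4.234 = 56.31 K
Heat flows outward, so T_out = T_in − ΔT = 74.6 − 56.31 = 18.3 °C

T_out = 18.3 °C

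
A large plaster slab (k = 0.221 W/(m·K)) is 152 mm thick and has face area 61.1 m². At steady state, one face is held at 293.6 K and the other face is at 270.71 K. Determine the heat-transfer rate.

Q = 2030 W

Q = kA·ΔT/L = 0.221 × 61.1 × |293.6 K − 270.71 K| / 0.152 = 2030 W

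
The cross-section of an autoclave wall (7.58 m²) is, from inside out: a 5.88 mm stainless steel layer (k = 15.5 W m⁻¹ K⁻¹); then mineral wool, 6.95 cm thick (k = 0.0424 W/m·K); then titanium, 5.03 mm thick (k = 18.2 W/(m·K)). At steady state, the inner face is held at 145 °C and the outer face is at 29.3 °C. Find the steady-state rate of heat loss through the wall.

Series thermal resistances, inner to outer:
  R_stainless steel = L/(kA) = 0.00588/(15.5·7.58) = 5.005×10^-5 K/W
  R_mineral wool = L/(kA) = 0.0695/(0.0424·7.58) = 0.2162 K/W
  R_titanium = L/(kA) = 0.00503/(18.2·7.58) = 3.646×10^-5 K/W
ΣR = 5.005×10^-5 + 0.2162 + 3.646×10^-5 = 0.2163 K/W
Q = ΔT/ΣR = (145 °C − 29.3 °C)/0.2163 = 535 W

Q = 535 W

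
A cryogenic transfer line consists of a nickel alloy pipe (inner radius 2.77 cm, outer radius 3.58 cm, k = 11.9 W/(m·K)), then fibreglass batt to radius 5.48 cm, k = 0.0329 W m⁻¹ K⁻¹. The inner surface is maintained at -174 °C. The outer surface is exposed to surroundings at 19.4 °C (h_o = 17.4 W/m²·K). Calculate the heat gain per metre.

Q' = 86.7 W/m

Resistance network (inner→outer):
  R'_nickel alloy = ln(0.0358/0.0277)/(2πk) = 0.2565/(2π·11.9) = 0.003431 m·K/W
  R'_fibreglass batt = ln(0.0548/0.0358)/(2πk) = 0.4257/(2π·0.0329) = 2.060 m·K/W
  R'_conv,out = 1/(2πr h) = 1/(2π·0.0548·17.4) = 0.1669 m·K/W
ΣR = 0.003431 + 2.060 + 0.1669 = 2.230 m·K/W
Q' = ΔT/ΣR = (-174 °C − 19.4 °C)/2.230 = -86.7 W/m
(Negative Q' ⇒ heat flows inward; heat gain = 86.7 W/m.)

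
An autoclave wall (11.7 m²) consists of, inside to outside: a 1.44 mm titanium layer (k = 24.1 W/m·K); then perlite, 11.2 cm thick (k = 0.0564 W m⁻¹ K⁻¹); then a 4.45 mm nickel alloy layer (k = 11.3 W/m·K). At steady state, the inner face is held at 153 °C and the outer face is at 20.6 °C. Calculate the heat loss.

Series thermal resistances, inner to outer:
  R_titanium = L/(kA) = 0.00144/(24.1·11.7) = 5.107×10^-6 K/W
  R_perlite = L/(kA) = 0.112/(0.0564·11.7) = 0.1697 K/W
  R_nickel alloy = L/(kA) = 0.00445/(11.3·11.7) = 3.366×10^-5 K/W
ΣR = 5.107×10^-6 + 0.1697 + 3.366×10^-5 = 0.1697 K/W
Q = ΔT/ΣR = (153 °C − 20.6 °C)/0.1697 = 780 W

Q = 780 W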